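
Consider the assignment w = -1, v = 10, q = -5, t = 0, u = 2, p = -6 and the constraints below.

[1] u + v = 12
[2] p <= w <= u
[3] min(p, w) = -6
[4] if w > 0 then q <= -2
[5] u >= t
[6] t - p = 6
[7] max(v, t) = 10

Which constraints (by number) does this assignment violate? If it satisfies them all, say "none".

Yes — all constraints hold.

[1] u + v = 2 + 10 = 12 — holds.
[2] values -6 <= -1 <= 2 — holds.
[3] min(-6, -1) = -6 — holds.
[4] w = -1, not > 0; antecedent false, conditional vacuously true — holds.
[5] u = 2, t = 0; 2 ≥ 0 — holds.
[6] t - p = 0 - (-6) = 6 — holds.
[7] max(10, 0) = 10 — holds.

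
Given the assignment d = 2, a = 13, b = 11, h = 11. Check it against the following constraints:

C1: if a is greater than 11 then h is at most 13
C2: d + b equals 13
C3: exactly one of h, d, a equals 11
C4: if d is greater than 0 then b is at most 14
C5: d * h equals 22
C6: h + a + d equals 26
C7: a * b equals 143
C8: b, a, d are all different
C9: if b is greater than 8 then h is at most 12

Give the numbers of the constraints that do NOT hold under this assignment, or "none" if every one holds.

C1: a = 13 > 11, so we need h ≤ 13; h = 11 ≤ 13 — holds.
C2: d + b = 2 + 11 = 13 — holds.
C3: h=11, d=2, a=13; 1 of them equals 11 — holds.
C4: d = 2 > 0, so we need b ≤ 14; b = 11 ≤ 14 — holds.
C5: d * h = 2 * 11 = 22 — holds.
C6: h + a + d = 11 + 13 + 2 = 26 — holds.
C7: a * b = 13 * 11 = 143 — holds.
C8: values 11, 13, 2 are pairwise distinct — holds.
C9: b = 11 > 8, so we need h ≤ 12; h = 11 ≤ 12 — holds.

Yes — all constraints hold.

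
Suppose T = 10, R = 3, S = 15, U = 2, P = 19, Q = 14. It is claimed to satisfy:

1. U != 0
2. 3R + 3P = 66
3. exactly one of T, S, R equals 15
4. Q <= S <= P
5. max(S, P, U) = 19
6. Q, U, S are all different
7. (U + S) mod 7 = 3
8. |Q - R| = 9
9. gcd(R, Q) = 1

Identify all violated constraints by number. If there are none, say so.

Violated: 8.

1. U = 2, and 2 ≠ 0 — holds.
2. 3R + 3P = 3(3) + 3(19) = 66 — holds.
3. T=10, S=15, R=3; 1 of them equals 15 — holds.
4. values 14 <= 15 <= 19 — holds.
5. max(15, 19, 2) = 19 — holds.
6. values 14, 2, 15 are pairwise distinct — holds.
7. U + S = 17; 17 mod 7 = 3 — holds.
8. |14 - 3| = 11, not 9 — does not hold.
9. gcd(3, 14) = 1 — holds.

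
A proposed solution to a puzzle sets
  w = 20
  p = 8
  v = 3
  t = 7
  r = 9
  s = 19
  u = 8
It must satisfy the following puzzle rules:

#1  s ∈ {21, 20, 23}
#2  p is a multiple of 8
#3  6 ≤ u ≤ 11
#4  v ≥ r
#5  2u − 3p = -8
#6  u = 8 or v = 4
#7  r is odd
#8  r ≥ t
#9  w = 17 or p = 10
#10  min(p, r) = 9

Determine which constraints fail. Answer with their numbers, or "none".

#1 s = 19 is not in {21, 20, 23} — fails.
#2 8 / 8 = 1, so 8 divides 8 — holds.
#3 u = 8 lies in [6, 11] — holds.
#4 v = 3, r = 9; 3 < 9 (want ≥) — fails.
#5 2u − 3p = 2(8) − 3(8) = -8 — holds.
#6 u = 8 = 8 (first disjunct) — holds.
#7 r = 9 is odd — holds.
#8 r = 9, t = 7; 9 ≥ 7 — holds.
#9 w = 20 ≠ 17 and p = 8 ≠ 10; both disjuncts false — fails.
#10 min(8, 9) = 8, not 9 — fails.

No — constraints 1, 4, 9, and 10 are not satisfied.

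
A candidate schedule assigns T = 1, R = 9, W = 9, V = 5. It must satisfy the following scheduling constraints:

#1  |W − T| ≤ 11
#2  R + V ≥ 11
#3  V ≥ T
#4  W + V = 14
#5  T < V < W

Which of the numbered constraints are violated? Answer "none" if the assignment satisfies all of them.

All constraints are satisfied.

#1 |9 − 1| = 8; 8 ≤ 11  holds
#2 R + V = 9 + 5 = 14; 14 ≥ 11  holds
#3 V = 5, T = 1; 5 ≥ 1  holds
#4 W + V = 9 + 5 = 14  holds
#5 values 1 < 5 < 9  holds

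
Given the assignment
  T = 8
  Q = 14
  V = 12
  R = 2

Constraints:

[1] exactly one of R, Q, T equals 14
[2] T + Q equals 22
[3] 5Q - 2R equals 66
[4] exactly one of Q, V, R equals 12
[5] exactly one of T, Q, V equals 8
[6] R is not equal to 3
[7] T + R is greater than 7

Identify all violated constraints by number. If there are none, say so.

[1] R=2, Q=14, T=8; 1 of them equals 14 — satisfied.
[2] T + Q = 8 + 14 = 22 — satisfied.
[3] 5Q - 2R = 5(14) - 2(2) = 66 — satisfied.
[4] Q=14, V=12, R=2; 1 of them equals 12 — satisfied.
[5] T=8, Q=14, V=12; 1 of them equals 8 — satisfied.
[6] R = 2, and 2 ≠ 3 — satisfied.
[7] T + R = 8 + 2 = 10; 10 > 7 — satisfied.

The assignment satisfies every constraint.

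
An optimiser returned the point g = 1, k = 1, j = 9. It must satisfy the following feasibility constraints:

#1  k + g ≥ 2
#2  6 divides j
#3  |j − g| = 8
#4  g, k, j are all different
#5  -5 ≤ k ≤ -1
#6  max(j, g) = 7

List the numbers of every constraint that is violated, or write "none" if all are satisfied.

Constraints 2, 4, 5, and 6 are violated.

#1 k + g = 1 + 1 = 2; 2 ≥ 2 — holds.
#2 9 = 6×1 + 3, so 6 does not divide 9 — does not hold.
#3 |9 − 1| = 8 — holds.
#4 g = k = 1, not all different — does not hold.
#5 k = 1 is outside [-5, -1] — does not hold.
#6 max(9, 1) = 9, not 7 — does not hold.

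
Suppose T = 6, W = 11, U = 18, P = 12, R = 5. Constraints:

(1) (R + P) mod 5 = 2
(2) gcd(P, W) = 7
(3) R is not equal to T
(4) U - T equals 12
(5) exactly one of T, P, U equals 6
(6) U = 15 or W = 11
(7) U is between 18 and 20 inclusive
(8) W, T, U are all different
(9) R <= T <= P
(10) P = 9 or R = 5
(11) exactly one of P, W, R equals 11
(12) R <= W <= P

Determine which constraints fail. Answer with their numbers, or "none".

The assignment fails constraint 2.

(1) R + P = 17; 17 mod 5 = 2 — holds.
(2) gcd(12, 11) = 1, not 7 — fails.
(3) R = 5, T = 6; distinct — holds.
(4) U - T = 18 - 6 = 12 — holds.
(5) T=6, P=12, U=18; 1 of them equals 6 — holds.
(6) U = 18 ≠ 15, but W = 11 = 11 (second disjunct) — holds.
(7) U = 18 lies in [18, 20] — holds.
(8) values 11, 6, 18 are pairwise distinct — holds.
(9) values 5 <= 6 <= 12 — holds.
(10) P = 12 ≠ 9, but R = 5 = 5 (second disjunct) — holds.
(11) P=12, W=11, R=5; 1 of them equals 11 — holds.
(12) values 5 <= 11 <= 12 — holds.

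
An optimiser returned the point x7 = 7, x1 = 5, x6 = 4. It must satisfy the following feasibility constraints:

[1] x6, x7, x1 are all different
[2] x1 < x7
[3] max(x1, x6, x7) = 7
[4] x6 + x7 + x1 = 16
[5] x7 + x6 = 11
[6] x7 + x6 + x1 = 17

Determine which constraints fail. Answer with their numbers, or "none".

Violated: 6.

[1] values 4, 7, 5 are pairwise distinct  OK
[2] x1 = 5, x7 = 7; 5 < 7  OK
[3] max(5, 4, 7) = 7  OK
[4] x6 + x7 + x1 = 4 + 7 + 5 = 16  OK
[5] x7 + x6 = 7 + 4 = 11  OK
[6] x7 + x6 + x1 = 7 + 4 + 5 = 16, not 17  FAIL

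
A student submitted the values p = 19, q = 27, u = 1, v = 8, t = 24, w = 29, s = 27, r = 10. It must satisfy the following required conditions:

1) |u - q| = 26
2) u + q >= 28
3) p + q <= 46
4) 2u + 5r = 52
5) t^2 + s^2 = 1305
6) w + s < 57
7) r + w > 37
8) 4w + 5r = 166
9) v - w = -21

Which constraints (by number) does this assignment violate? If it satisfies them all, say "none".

Yes — all constraints hold.

1) |1 - 27| = 26 — holds.
2) u + q = 1 + 27 = 28; 28 ≥ 28 — holds.
3) p + q = 19 + 27 = 46; 46 ≤ 46 — holds.
4) 2u + 5r = 2(1) + 5(10) = 52 — holds.
5) t^2 + s^2 = 24^2 + 27^2 = 576 + 729 = 1305 — holds.
6) w + s = 29 + 27 = 56; 56 < 57 — holds.
7) r + w = 10 + 29 = 39; 39 > 37 — holds.
8) 4w + 5r = 4(29) + 5(10) = 166 — holds.
9) v - w = 8 - 29 = -21 — holds.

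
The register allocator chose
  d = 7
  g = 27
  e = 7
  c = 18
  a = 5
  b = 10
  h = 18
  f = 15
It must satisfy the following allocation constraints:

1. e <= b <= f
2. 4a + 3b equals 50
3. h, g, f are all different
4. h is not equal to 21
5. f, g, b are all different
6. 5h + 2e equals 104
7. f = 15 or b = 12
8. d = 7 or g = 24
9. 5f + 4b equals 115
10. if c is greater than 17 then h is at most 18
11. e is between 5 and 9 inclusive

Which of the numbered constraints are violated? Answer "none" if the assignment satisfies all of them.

1. values 7 <= 10 <= 15 — holds.
2. 4a + 3b = 4(5) + 3(10) = 50 — holds.
3. values 18, 27, 15 are pairwise distinct — holds.
4. h = 18, and 18 ≠ 21 — holds.
5. values 15, 27, 10 are pairwise distinct — holds.
6. 5h + 2e = 5(18) + 2(7) = 104 — holds.
7. f = 15 = 15 (first disjunct) — holds.
8. d = 7 = 7 (first disjunct) — holds.
9. 5f + 4b = 5(15) + 4(10) = 115 — holds.
10. c = 18 > 17, so we need h ≤ 18; h = 18 ≤ 18 — holds.
11. e = 7 lies in [5, 9] — holds.

No violations.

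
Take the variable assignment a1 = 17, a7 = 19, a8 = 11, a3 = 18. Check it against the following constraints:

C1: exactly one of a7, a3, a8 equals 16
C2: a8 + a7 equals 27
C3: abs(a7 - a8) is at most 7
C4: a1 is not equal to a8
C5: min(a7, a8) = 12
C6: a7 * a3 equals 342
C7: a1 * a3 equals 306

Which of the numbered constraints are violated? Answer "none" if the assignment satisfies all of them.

C1: a7=19, a3=18, a8=11; 0 of them equal 16, not exactly one  no
C2: a8 + a7 = 11 + 19 = 30, not 27  no
C3: abs(19 - 11) = 8; 8 > 7, exceeds bound 7  no
C4: a1 = 17, a8 = 11; distinct  yes
C5: min(19, 11) = 11, not 12  no
C6: a7 * a3 = 19 * 18 = 342  yes
C7: a1 * a3 = 17 * 18 = 306  yes

No — constraints 1, 2, 3, and 5 are not satisfied.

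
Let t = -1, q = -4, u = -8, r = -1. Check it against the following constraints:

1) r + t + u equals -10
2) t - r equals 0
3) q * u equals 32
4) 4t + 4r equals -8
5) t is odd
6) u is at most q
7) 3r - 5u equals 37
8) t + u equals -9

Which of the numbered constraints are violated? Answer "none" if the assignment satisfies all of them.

1) r + t + u = -1 + (-1) + (-8) = -10  OK
2) t - r = -1 - (-1) = 0  OK
3) q * u = -4 * (-8) = 32  OK
4) 4t + 4r = 4(-1) + 4(-1) = -8  OK
5) t = -1 is odd  OK
6) u = -8, q = -4; -8 ≤ -4  OK
7) 3r - 5u = 3(-1) - 5(-8) = 37  OK
8) t + u = -1 + (-8) = -9  OK

No violations.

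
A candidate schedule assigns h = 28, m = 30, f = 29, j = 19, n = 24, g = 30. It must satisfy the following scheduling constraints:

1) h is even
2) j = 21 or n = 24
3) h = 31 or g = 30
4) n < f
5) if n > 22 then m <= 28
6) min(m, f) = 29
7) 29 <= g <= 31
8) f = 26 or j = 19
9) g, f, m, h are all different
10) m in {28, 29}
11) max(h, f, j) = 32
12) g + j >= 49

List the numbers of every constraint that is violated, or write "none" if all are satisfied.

The assignment fails constraints 5, 9, 10, and 11.

1) h = 28 is even — satisfied.
2) j = 19 ≠ 21, but n = 24 = 24 (second disjunct) — satisfied.
3) h = 28 ≠ 31, but g = 30 = 30 (second disjunct) — satisfied.
4) n = 24, f = 29; 24 < 29 — satisfied.
5) n = 24 > 22, so we need m ≤ 28; but m = 30 > 28 — violated.
6) min(30, 29) = 29 — satisfied.
7) g = 30 lies in [29, 31] — satisfied.
8) f = 29 ≠ 26, but j = 19 = 19 (second disjunct) — satisfied.
9) g = m = 30, not all different — violated.
10) m = 30 is not in {28, 29} — violated.
11) max(28, 29, 19) = 29, not 32 — violated.
12) g + j = 30 + 19 = 49; 49 ≥ 49 — satisfied.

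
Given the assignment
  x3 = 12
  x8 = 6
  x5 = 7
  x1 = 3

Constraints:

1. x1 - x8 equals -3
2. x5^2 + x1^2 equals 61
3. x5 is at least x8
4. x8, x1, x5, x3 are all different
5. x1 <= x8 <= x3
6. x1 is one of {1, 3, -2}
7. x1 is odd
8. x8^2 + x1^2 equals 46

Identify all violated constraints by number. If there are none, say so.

The assignment fails constraints 2 and 8.

1. x1 - x8 = 3 - 6 = -3  holds
2. x5^2 + x1^2 = 7^2 + 3^2 = 49 + 9 = 58, not 61  fails
3. x5 = 7, x8 = 6; 7 ≥ 6  holds
4. values 6, 3, 7, 12 are pairwise distinct  holds
5. values 3 <= 6 <= 12  holds
6. x1 = 3 is in {1, 3, -2}  holds
7. x1 = 3 is odd  holds
8. x8^2 + x1^2 = 6^2 + 3^2 = 36 + 9 = 45, not 46  fails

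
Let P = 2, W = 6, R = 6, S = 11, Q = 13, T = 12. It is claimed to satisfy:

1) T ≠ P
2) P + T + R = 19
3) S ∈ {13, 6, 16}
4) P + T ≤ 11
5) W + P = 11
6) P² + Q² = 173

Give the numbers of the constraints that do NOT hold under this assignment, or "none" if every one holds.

Constraints 2, 3, 4, 5 do not hold.

1) T = 12, P = 2; distinct — OK.
2) P + T + R = 2 + 12 + 6 = 20, not 19 — violated.
3) S = 11 is not in {13, 6, 16} — violated.
4) P + T = 2 + 12 = 14; 14 > 11, bound 11 not met — violated.
5) W + P = 6 + 2 = 8, not 11 — violated.
6) P² + Q² = 2² + 13² = 4 + 169 = 173 — OK.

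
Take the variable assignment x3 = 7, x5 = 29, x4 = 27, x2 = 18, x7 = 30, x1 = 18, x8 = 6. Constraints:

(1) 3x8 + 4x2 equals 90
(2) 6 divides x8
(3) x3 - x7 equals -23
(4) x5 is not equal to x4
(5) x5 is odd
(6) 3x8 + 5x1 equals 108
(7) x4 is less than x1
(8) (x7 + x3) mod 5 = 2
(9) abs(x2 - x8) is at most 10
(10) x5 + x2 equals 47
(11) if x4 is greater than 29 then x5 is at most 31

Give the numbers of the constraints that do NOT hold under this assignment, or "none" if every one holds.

(1) 3x8 + 4x2 = 3(6) + 4(18) = 90  ✔
(2) 6 / 6 = 1, so 6 divides 6  ✔
(3) x3 - x7 = 7 - 30 = -23  ✔
(4) x5 = 29, x4 = 27; distinct  ✔
(5) x5 = 29 is odd  ✔
(6) 3x8 + 5x1 = 3(6) + 5(18) = 108  ✔
(7) x4 = 27, x1 = 18; 27 ≥ 18 (want <)  ✘
(8) x7 + x3 = 37; 37 mod 5 = 2  ✔
(9) abs(18 - 6) = 12; 12 > 10, exceeds bound 10  ✘
(10) x5 + x2 = 29 + 18 = 47  ✔
(11) x4 = 27, not > 29; antecedent false, conditional vacuously true  ✔

No — constraints 7 and 9 are not satisfied.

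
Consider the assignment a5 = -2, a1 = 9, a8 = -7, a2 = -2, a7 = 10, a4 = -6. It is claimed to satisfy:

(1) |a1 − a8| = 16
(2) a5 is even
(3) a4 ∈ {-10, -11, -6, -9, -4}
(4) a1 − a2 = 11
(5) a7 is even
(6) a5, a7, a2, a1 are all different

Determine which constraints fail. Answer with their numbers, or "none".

The assignment fails constraint 6.

(1) |9 − (-7)| = 16  ✓
(2) a5 = -2 is even  ✓
(3) a4 = -6 is in {-10, -11, -6, -9, -4}  ✓
(4) a1 − a2 = 9 − (-2) = 11  ✓
(5) a7 = 10 is even  ✓
(6) a5 = a2 = -2, not all different  ✗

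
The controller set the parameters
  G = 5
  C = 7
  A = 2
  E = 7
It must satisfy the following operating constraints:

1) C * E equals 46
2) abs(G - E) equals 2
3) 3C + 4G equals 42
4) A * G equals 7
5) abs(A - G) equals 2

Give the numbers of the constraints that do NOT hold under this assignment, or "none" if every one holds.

1) C * E = 7 * 7 = 49, not 46 — violated.
2) abs(5 - 7) = 2 — satisfied.
3) 3C + 4G = 3(7) + 4(5) = 41, not 42 — violated.
4) A * G = 2 * 5 = 10, not 7 — violated.
5) abs(2 - 5) = 3, not 2 — violated.

The assignment fails constraints 1, 3, 4, and 5.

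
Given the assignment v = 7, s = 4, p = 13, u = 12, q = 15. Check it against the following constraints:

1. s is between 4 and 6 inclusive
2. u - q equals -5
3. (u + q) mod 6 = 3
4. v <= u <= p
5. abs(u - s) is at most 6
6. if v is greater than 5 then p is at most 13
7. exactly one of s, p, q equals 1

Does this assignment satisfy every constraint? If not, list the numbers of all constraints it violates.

No — constraints 2, 5, 7 are not satisfied.

1. s = 4 lies in [4, 6]  ✔
2. u - q = 12 - 15 = -3, not -5  ✘
3. u + q = 27; 27 mod 6 = 3  ✔
4. values 7 <= 12 <= 13  ✔
5. abs(12 - 4) = 8; 8 > 6, exceeds bound 6  ✘
6. v = 7 > 5, so we need p ≤ 13; p = 13 ≤ 13  ✔
7. s=4, p=13, q=15; 0 of them equal 1, not exactly one  ✘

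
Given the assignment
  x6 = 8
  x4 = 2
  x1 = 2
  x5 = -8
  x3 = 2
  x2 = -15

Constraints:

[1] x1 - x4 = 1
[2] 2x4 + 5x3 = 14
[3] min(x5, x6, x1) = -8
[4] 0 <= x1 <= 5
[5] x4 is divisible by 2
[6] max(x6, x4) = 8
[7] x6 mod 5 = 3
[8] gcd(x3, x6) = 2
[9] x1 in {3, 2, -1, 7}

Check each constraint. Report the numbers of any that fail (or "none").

Constraint 1 is violated.

[1] x1 - x4 = 2 - 2 = 0, not 1 — does not hold.
[2] 2x4 + 5x3 = 2(2) + 5(2) = 14 — holds.
[3] min(-8, 8, 2) = -8 — holds.
[4] x1 = 2 lies in [0, 5] — holds.
[5] 2 / 2 = 1, so 2 divides 2 — holds.
[6] max(8, 2) = 8 — holds.
[7] 8 mod 5 = 3 — holds.
[8] gcd(2, 8) = 2 — holds.
[9] x1 = 2 is in {3, 2, -1, 7} — holds.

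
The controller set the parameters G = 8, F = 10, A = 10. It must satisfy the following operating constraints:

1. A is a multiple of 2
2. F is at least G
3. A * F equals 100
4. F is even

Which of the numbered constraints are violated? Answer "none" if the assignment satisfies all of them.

No violations.

1. 10 / 2 = 5, so 2 divides 10  OK
2. F = 10, G = 8; 10 ≥ 8  OK
3. A * F = 10 * 10 = 100  OK
4. F = 10 is even  OK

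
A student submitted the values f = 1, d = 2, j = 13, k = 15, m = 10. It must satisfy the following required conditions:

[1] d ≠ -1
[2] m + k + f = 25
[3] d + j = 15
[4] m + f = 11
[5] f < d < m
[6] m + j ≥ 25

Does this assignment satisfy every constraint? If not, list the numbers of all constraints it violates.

[1] d = 2, and 2 ≠ -1 — holds.
[2] m + k + f = 10 + 15 + 1 = 26, not 25 — fails.
[3] d + j = 2 + 13 = 15 — holds.
[4] m + f = 10 + 1 = 11 — holds.
[5] values 1 < 2 < 10 — holds.
[6] m + j = 10 + 13 = 23; 23 < 25, bound 25 not met — fails.

Constraints 2, 6 are violated.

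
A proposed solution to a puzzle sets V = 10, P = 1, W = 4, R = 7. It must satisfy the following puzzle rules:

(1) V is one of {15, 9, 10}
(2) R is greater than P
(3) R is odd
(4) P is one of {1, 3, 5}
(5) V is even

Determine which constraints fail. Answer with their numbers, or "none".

All constraints are satisfied.

(1) V = 10 is in {15, 9, 10} — holds.
(2) R = 7, P = 1; 7 > 1 — holds.
(3) R = 7 is odd — holds.
(4) P = 1 is in {1, 3, 5} — holds.
(5) V = 10 is even — holds.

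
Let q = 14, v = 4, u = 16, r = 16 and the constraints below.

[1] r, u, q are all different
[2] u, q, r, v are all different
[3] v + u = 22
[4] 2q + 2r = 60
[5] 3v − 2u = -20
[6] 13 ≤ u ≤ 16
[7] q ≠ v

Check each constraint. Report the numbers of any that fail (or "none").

[1] r = u = 16, not all different  fails
[2] u = r = 16, not all different  fails
[3] v + u = 4 + 16 = 20, not 22  fails
[4] 2q + 2r = 2(14) + 2(16) = 60  holds
[5] 3v − 2u = 3(4) − 2(16) = -20  holds
[6] u = 16 lies in [13, 16]  holds
[7] q = 14, v = 4; distinct  holds

No — constraints 1, 2, and 3 are not satisfied.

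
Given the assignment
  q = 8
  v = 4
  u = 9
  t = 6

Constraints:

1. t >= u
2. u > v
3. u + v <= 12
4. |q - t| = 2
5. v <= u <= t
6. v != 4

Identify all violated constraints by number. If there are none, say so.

1. t = 6, u = 9; 6 < 9 (want ≥)  no
2. u = 9, v = 4; 9 > 4  yes
3. u + v = 9 + 4 = 13; 13 > 12, bound 12 not met  no
4. |8 - 6| = 2  yes
5. values 4, 9, 6; u = 9 is not <= t = 6  no
6. v = 4, but 4 is required to differ  no

Constraints 1, 3, 5, 6 are violated.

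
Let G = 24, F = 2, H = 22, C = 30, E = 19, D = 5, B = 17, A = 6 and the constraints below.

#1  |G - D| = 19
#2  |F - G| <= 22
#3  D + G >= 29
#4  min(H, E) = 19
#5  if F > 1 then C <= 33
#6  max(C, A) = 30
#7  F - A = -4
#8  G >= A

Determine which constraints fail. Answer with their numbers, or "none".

#1 |24 - 5| = 19 — holds.
#2 |2 - 24| = 22; 22 ≤ 22 — holds.
#3 D + G = 5 + 24 = 29; 29 ≥ 29 — holds.
#4 min(22, 19) = 19 — holds.
#5 F = 2 > 1, so we need C ≤ 33; C = 30 ≤ 33 — holds.
#6 max(30, 6) = 30 — holds.
#7 F - A = 2 - 6 = -4 — holds.
#8 G = 24, A = 6; 24 ≥ 6 — holds.

All constraints are satisfied.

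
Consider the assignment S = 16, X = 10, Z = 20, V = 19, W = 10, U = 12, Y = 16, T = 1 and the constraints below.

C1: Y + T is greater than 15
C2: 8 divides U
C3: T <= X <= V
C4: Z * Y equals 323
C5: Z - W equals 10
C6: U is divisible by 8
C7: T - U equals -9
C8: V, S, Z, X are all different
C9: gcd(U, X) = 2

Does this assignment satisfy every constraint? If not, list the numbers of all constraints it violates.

C1: Y + T = 16 + 1 = 17; 17 > 15  ✓
C2: 12 = 8*1 + 4, so 8 does not divide 12  ✗
C3: values 1 <= 10 <= 19  ✓
C4: Z * Y = 20 * 16 = 320, not 323  ✗
C5: Z - W = 20 - 10 = 10  ✓
C6: 12 = 8*1 + 4, so 8 does not divide 12  ✗
C7: T - U = 1 - 12 = -11, not -9  ✗
C8: values 19, 16, 20, 10 are pairwise distinct  ✓
C9: gcd(12, 10) = 2  ✓

No — constraints 2, 4, 6, and 7 are not satisfied.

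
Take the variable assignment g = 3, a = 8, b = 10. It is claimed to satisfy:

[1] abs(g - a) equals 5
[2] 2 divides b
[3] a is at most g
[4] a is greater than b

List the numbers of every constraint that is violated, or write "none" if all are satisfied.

[1] abs(3 - 8) = 5  OK
[2] 10 / 2 = 5, so 2 divides 10  OK
[3] a = 8, g = 3; 8 > 3 (want ≤)  FAIL
[4] a = 8, b = 10; 8 ≤ 10 (want >)  FAIL

Constraints 3 and 4 are violated.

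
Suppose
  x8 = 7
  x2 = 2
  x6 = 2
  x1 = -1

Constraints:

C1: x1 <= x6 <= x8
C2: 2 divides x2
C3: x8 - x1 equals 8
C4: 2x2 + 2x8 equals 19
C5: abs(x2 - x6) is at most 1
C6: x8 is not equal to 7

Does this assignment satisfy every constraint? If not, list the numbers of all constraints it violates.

C1: values -1 <= 2 <= 7  yes
C2: 2 / 2 = 1, so 2 divides 2  yes
C3: x8 - x1 = 7 - (-1) = 8  yes
C4: 2x2 + 2x8 = 2(2) + 2(7) = 18, not 19  no
C5: abs(2 - 2) = 0; 0 ≤ 1  yes
C6: x8 = 7, but 7 is required to differ  no

Constraints 4, 6 do not hold.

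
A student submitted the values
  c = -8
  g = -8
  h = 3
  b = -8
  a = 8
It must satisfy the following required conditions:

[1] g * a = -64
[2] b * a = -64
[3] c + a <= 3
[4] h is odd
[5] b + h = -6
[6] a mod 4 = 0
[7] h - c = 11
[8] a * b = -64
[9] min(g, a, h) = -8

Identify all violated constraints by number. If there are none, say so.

No — constraint 5 is not satisfied.

[1] g * a = -8 * 8 = -64  ✓
[2] b * a = -8 * 8 = -64  ✓
[3] c + a = -8 + 8 = 0; 0 ≤ 3  ✓
[4] h = 3 is odd  ✓
[5] b + h = -8 + 3 = -5, not -6  ✗
[6] 8 mod 4 = 0  ✓
[7] h - c = 3 - (-8) = 11  ✓
[8] a * b = 8 * (-8) = -64  ✓
[9] min(-8, 8, 3) = -8  ✓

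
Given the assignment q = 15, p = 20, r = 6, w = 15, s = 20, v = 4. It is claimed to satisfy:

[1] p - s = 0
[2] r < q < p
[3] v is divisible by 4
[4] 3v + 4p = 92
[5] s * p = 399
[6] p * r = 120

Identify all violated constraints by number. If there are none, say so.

No — constraint 5 is not satisfied.

[1] p - s = 20 - 20 = 0  true
[2] values 6 < 15 < 20  true
[3] 4 / 4 = 1, so 4 divides 4  true
[4] 3v + 4p = 3(4) + 4(20) = 92  true
[5] s * p = 20 * 20 = 400, not 399  false
[6] p * r = 20 * 6 = 120  true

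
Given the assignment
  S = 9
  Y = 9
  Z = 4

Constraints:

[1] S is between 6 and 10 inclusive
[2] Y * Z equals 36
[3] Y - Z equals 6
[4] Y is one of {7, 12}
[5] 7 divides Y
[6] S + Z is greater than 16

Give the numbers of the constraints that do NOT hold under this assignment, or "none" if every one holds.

[1] S = 9 lies in [6, 10]  yes
[2] Y * Z = 9 * 4 = 36  yes
[3] Y - Z = 9 - 4 = 5, not 6  no
[4] Y = 9 is not in {7, 12}  no
[5] 9 = 7*1 + 2, so 7 does not divide 9  no
[6] S + Z = 9 + 4 = 13; 13 ≤ 16, bound 16 not met  no

The assignment fails constraints 3, 4, 5, and 6.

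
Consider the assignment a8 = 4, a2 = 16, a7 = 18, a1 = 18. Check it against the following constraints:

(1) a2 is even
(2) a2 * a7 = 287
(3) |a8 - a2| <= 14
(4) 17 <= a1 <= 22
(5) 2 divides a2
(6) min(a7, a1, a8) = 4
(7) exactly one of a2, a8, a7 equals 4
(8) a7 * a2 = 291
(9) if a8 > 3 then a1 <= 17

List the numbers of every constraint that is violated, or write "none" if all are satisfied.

(1) a2 = 16 is even  OK
(2) a2 * a7 = 16 * 18 = 288, not 287  FAIL
(3) |4 - 16| = 12; 12 ≤ 14  OK
(4) a1 = 18 lies in [17, 22]  OK
(5) 16 / 2 = 8, so 2 divides 16  OK
(6) min(18, 18, 4) = 4  OK
(7) a2=16, a8=4, a7=18; 1 of them equals 4  OK
(8) a7 * a2 = 18 * 16 = 288, not 291  FAIL
(9) a8 = 4 > 3, so we need a1 ≤ 17; but a1 = 18 > 17  FAIL

No — constraints 2, 8, 9 are not satisfied.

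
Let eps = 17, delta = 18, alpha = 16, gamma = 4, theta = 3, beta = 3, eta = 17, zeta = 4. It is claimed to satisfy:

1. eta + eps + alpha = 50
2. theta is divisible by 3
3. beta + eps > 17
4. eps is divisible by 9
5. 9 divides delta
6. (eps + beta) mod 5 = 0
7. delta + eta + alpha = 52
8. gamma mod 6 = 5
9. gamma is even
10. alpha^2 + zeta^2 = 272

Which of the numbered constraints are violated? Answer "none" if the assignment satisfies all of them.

Violated: 4, 7, 8.

1. eta + eps + alpha = 17 + 17 + 16 = 50 — satisfied.
2. 3 / 3 = 1, so 3 divides 3 — satisfied.
3. beta + eps = 3 + 17 = 20; 20 > 17 — satisfied.
4. 17 = 9*1 + 8, so 9 does not divide 17 — violated.
5. 18 / 9 = 2, so 9 divides 18 — satisfied.
6. eps + beta = 20; 20 mod 5 = 0 — satisfied.
7. delta + eta + alpha = 18 + 17 + 16 = 51, not 52 — violated.
8. 4 mod 6 = 4, not 5 — violated.
9. gamma = 4 is even — satisfied.
10. alpha^2 + zeta^2 = 16^2 + 4^2 = 256 + 16 = 272 — satisfied.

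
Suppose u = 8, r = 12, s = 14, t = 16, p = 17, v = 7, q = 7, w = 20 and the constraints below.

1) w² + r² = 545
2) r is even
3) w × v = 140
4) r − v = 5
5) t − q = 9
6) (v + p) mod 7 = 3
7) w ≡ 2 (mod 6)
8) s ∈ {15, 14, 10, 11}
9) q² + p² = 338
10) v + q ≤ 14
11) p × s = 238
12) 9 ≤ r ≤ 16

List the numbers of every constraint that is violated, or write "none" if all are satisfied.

Constraint 1 is violated.

1) w² + r² = 20² + 12² = 400 + 144 = 544, not 545  no
2) r = 12 is even  yes
3) w × v = 20 × 7 = 140  yes
4) r − v = 12 − 7 = 5  yes
5) t − q = 16 − 7 = 9  yes
6) v + p = 24; 24 mod 7 = 3  yes
7) 20 mod 6 = 2  yes
8) s = 14 is in {15, 14, 10, 11}  yes
9) q² + p² = 7² + 17² = 49 + 289 = 338  yes
10) v + q = 7 + 7 = 14; 14 ≤ 14  yes
11) p × s = 17 × 14 = 238  yes
12) r = 12 lies in [9, 16]  yes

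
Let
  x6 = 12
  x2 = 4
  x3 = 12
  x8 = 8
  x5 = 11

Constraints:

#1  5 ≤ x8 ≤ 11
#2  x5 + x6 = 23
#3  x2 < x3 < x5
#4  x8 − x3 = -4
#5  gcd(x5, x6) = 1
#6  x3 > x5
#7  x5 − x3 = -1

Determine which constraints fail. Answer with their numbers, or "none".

The assignment fails constraint 3.

#1 x8 = 8 lies in [5, 11] — satisfied.
#2 x5 + x6 = 11 + 12 = 23 — satisfied.
#3 values 4, 12, 11; x3 = 12 is not < x5 = 11 — violated.
#4 x8 − x3 = 8 − 12 = -4 — satisfied.
#5 gcd(11, 12) = 1 — satisfied.
#6 x3 = 12, x5 = 11; 12 > 11 — satisfied.
#7 x5 − x3 = 11 − 12 = -1 — satisfied.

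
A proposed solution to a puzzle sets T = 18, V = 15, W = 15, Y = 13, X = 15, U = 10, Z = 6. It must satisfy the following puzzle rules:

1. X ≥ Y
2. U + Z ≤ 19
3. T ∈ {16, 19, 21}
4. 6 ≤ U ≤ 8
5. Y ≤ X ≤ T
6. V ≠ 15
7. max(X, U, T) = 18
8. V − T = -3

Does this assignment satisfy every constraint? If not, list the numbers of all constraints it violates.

Constraints 3, 4, 6 are violated.

1. X = 15, Y = 13; 15 ≥ 13  yes
2. U + Z = 10 + 6 = 16; 16 ≤ 19  yes
3. T = 18 is not in {16, 19, 21}  no
4. U = 10 is outside [6, 8]  no
5. values 13 ≤ 15 ≤ 18  yes
6. V = 15, but 15 is required to differ  no
7. max(15, 10, 18) = 18  yes
8. V − T = 15 − 18 = -3  yes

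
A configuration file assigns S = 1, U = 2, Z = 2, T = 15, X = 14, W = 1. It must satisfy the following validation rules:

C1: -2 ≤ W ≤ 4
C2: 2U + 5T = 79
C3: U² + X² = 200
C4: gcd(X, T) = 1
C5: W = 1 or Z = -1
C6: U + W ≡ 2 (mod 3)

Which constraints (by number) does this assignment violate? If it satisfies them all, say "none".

C1: W = 1 lies in [-2, 4]  OK
C2: 2U + 5T = 2(2) + 5(15) = 79  OK
C3: U² + X² = 2² + 14² = 4 + 196 = 200  OK
C4: gcd(14, 15) = 1  OK
C5: W = 1 = 1 (first disjunct)  OK
C6: U + W = 3; 3 mod 3 = 0, not 2  FAIL

Violated: 6.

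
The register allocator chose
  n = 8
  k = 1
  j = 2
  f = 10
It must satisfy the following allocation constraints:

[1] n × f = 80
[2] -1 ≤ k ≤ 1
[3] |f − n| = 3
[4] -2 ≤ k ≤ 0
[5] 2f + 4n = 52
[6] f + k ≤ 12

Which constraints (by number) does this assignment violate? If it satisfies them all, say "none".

Constraints 3 and 4 do not hold.

[1] n × f = 8 × 10 = 80  true
[2] k = 1 lies in [-1, 1]  true
[3] |10 − 8| = 2, not 3  false
[4] k = 1 is outside [-2, 0]  false
[5] 2f + 4n = 2(10) + 4(8) = 52  true
[6] f + k = 10 + 1 = 11; 11 ≤ 12  true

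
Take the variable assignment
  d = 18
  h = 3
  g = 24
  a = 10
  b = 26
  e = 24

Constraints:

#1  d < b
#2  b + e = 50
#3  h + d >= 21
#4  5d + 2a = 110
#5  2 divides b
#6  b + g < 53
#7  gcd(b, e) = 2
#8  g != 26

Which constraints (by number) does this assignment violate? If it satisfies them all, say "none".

#1 d = 18, b = 26; 18 < 26  true
#2 b + e = 26 + 24 = 50  true
#3 h + d = 3 + 18 = 21; 21 ≥ 21  true
#4 5d + 2a = 5(18) + 2(10) = 110  true
#5 26 / 2 = 13, so 2 divides 26  true
#6 b + g = 26 + 24 = 50; 50 < 53  true
#7 gcd(26, 24) = 2  true
#8 g = 24, and 24 ≠ 26  true

No violations.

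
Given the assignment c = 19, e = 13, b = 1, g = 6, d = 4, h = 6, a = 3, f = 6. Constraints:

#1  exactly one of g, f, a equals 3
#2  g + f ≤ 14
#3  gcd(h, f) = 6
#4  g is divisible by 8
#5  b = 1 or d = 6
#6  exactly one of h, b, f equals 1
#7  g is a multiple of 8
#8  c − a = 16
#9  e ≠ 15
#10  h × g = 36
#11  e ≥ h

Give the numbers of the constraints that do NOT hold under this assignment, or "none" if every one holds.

#1 g=6, f=6, a=3; 1 of them equals 3  ✔
#2 g + f = 6 + 6 = 12; 12 ≤ 14  ✔
#3 gcd(6, 6) = 6  ✔
#4 6 = 8×0 + 6, so 8 does not divide 6  ✘
#5 b = 1 = 1 (first disjunct)  ✔
#6 h=6, b=1, f=6; 1 of them equals 1  ✔
#7 6 = 8×0 + 6, so 8 does not divide 6  ✘
#8 c − a = 19 − 3 = 16  ✔
#9 e = 13, and 13 ≠ 15  ✔
#10 h × g = 6 × 6 = 36  ✔
#11 e = 13, h = 6; 13 ≥ 6  ✔

The assignment fails constraints 4 and 7.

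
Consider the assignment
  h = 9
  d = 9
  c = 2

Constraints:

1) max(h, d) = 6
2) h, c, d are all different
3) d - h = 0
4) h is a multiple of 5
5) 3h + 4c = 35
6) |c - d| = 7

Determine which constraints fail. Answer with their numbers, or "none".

1) max(9, 9) = 9, not 6  ✗
2) h = d = 9, not all different  ✗
3) d - h = 9 - 9 = 0  ✓
4) 9 = 5*1 + 4, so 5 does not divide 9  ✗
5) 3h + 4c = 3(9) + 4(2) = 35  ✓
6) |2 - 9| = 7  ✓

Constraints 1, 2, and 4 are violated.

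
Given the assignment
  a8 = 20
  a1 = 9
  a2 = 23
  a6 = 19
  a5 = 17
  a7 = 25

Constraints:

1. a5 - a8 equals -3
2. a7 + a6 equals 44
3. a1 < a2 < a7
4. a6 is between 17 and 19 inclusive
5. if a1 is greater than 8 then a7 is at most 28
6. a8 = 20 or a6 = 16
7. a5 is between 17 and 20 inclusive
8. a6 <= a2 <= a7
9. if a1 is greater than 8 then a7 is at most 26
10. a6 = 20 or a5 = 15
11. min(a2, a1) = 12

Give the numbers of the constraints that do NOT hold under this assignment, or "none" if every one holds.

Constraints 10, 11 do not hold.

1. a5 - a8 = 17 - 20 = -3  OK
2. a7 + a6 = 25 + 19 = 44  OK
3. values 9 < 23 < 25  OK
4. a6 = 19 lies in [17, 19]  OK
5. a1 = 9 > 8, so we need a7 ≤ 28; a7 = 25 ≤ 28  OK
6. a8 = 20 = 20 (first disjunct)  OK
7. a5 = 17 lies in [17, 20]  OK
8. values 19 <= 23 <= 25  OK
9. a1 = 9 > 8, so we need a7 ≤ 26; a7 = 25 ≤ 26  OK
10. a6 = 19 ≠ 20 and a5 = 17 ≠ 15; both disjuncts false  FAIL
11. min(23, 9) = 9, not 12  FAIL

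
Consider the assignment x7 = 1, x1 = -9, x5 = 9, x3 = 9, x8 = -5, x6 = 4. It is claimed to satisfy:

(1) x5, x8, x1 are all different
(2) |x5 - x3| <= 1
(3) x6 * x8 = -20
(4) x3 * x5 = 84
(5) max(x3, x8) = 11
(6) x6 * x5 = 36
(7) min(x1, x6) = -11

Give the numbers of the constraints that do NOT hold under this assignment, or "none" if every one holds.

(1) values 9, -5, -9 are pairwise distinct  true
(2) |9 - 9| = 0; 0 ≤ 1  true
(3) x6 * x8 = 4 * (-5) = -20  true
(4) x3 * x5 = 9 * 9 = 81, not 84  false
(5) max(9, -5) = 9, not 11  false
(6) x6 * x5 = 4 * 9 = 36  true
(7) min(-9, 4) = -9, not -11  false

Violated: 4, 5, and 7.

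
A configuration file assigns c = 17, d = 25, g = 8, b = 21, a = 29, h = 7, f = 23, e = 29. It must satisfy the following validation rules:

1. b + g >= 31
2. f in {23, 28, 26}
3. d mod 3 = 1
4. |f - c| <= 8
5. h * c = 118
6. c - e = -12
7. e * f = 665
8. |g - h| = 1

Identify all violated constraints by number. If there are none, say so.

Constraints 1, 5, 7 are violated.

1. b + g = 21 + 8 = 29; 29 < 31, bound 31 not met  no
2. f = 23 is in {23, 28, 26}  yes
3. 25 mod 3 = 1  yes
4. |23 - 17| = 6; 6 ≤ 8  yes
5. h * c = 7 * 17 = 119, not 118  no
6. c - e = 17 - 29 = -12  yes
7. e * f = 29 * 23 = 667, not 665  no
8. |8 - 7| = 1  yes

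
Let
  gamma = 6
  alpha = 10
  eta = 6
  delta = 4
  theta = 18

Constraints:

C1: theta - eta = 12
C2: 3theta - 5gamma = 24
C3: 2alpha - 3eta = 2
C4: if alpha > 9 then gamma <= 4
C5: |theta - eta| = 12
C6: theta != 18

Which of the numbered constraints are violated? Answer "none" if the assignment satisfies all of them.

C1: theta - eta = 18 - 6 = 12 — satisfied.
C2: 3theta - 5gamma = 3(18) - 5(6) = 24 — satisfied.
C3: 2alpha - 3eta = 2(10) - 3(6) = 2 — satisfied.
C4: alpha = 10 > 9, so we need gamma ≤ 4; but gamma = 6 > 4 — violated.
C5: |18 - 6| = 12 — satisfied.
C6: theta = 18, but 18 is required to differ — violated.

Violated: 4, 6.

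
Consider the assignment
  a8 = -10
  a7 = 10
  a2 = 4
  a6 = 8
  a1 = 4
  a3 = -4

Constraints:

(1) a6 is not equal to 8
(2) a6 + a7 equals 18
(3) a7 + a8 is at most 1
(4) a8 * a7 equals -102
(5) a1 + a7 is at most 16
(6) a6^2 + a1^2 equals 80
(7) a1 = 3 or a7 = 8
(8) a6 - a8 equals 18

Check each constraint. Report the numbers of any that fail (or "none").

Constraints 1, 4, 7 are violated.

(1) a6 = 8, but 8 is required to differ — violated.
(2) a6 + a7 = 8 + 10 = 18 — satisfied.
(3) a7 + a8 = 10 + (-10) = 0; 0 ≤ 1 — satisfied.
(4) a8 * a7 = -10 * 10 = -100, not -102 — violated.
(5) a1 + a7 = 4 + 10 = 14; 14 ≤ 16 — satisfied.
(6) a6^2 + a1^2 = 8^2 + 4^2 = 64 + 16 = 80 — satisfied.
(7) a1 = 4 ≠ 3 and a7 = 10 ≠ 8; both disjuncts false — violated.
(8) a6 - a8 = 8 - (-10) = 18 — satisfied.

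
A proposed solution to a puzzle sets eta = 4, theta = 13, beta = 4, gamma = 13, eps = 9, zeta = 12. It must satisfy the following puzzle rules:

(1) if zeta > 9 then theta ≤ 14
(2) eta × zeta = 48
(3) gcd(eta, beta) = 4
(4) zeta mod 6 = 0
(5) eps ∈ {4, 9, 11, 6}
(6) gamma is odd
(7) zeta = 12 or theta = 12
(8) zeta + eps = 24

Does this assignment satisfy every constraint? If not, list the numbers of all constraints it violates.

The assignment fails constraint 8.

(1) zeta = 12 > 9, so we need theta ≤ 14; theta = 13 ≤ 14  true
(2) eta × zeta = 4 × 12 = 48  true
(3) gcd(4, 4) = 4  true
(4) 12 mod 6 = 0  true
(5) eps = 9 is in {4, 9, 11, 6}  true
(6) gamma = 13 is odd  true
(7) zeta = 12 = 12 (first disjunct)  true
(8) zeta + eps = 12 + 9 = 21, not 24  false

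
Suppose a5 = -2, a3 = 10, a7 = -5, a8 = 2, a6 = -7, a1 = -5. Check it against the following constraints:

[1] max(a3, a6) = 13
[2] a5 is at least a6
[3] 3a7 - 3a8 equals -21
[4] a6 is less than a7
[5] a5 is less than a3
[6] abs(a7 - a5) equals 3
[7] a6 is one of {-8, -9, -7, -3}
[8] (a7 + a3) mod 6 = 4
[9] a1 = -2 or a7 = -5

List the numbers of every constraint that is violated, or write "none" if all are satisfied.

[1] max(10, -7) = 10, not 13  ✘
[2] a5 = -2, a6 = -7; -2 ≥ -7  ✔
[3] 3a7 - 3a8 = 3(-5) - 3(2) = -21  ✔
[4] a6 = -7, a7 = -5; -7 < -5  ✔
[5] a5 = -2, a3 = 10; -2 < 10  ✔
[6] abs(-5 - (-2)) = 3  ✔
[7] a6 = -7 is in {-8, -9, -7, -3}  ✔
[8] a7 + a3 = 5; 5 mod 6 = 5, not 4  ✘
[9] a1 = -5 ≠ -2, but a7 = -5 = -5 (second disjunct)  ✔

The assignment fails constraints 1 and 8.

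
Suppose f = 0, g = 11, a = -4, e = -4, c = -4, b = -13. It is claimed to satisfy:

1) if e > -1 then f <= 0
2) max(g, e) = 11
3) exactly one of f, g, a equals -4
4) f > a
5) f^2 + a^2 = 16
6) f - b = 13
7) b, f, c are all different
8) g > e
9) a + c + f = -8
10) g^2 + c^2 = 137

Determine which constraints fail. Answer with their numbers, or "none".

1) e = -4, not > -1; antecedent false, conditional vacuously true — holds.
2) max(11, -4) = 11 — holds.
3) f=0, g=11, a=-4; 1 of them equals -4 — holds.
4) f = 0, a = -4; 0 > -4 — holds.
5) f^2 + a^2 = 0^2 + (-4)^2 = 0 + 16 = 16 — holds.
6) f - b = 0 - (-13) = 13 — holds.
7) values -13, 0, -4 are pairwise distinct — holds.
8) g = 11, e = -4; 11 > -4 — holds.
9) a + c + f = -4 + (-4) + 0 = -8 — holds.
10) g^2 + c^2 = 11^2 + (-4)^2 = 121 + 16 = 137 — holds.

The assignment satisfies every constraint.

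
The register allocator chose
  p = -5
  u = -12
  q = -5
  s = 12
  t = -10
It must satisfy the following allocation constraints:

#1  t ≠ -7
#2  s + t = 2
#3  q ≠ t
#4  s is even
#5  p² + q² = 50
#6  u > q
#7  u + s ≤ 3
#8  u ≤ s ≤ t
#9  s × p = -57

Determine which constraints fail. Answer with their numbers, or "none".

#1 t = -10, and -10 ≠ -7 — holds.
#2 s + t = 12 + (-10) = 2 — holds.
#3 q = -5, t = -10; distinct — holds.
#4 s = 12 is even — holds.
#5 p² + q² = (-5)² + (-5)² = 25 + 25 = 50 — holds.
#6 u = -12, q = -5; -12 ≤ -5 (want >) — does not hold.
#7 u + s = -12 + 12 = 0; 0 ≤ 3 — holds.
#8 values -12, 12, -10; s = 12 is not ≤ t = -10 — does not hold.
#9 s × p = 12 × (-5) = -60, not -57 — does not hold.

Constraints 6, 8, 9 are violated.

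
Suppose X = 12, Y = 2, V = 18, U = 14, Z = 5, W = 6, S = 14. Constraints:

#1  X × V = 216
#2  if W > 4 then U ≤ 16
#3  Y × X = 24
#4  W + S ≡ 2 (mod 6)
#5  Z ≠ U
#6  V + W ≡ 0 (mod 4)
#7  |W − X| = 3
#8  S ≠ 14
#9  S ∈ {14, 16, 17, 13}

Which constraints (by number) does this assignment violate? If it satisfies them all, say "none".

Constraints 7 and 8 do not hold.

#1 X × V = 12 × 18 = 216  yes
#2 W = 6 > 4, so we need U ≤ 16; U = 14 ≤ 16  yes
#3 Y × X = 2 × 12 = 24  yes
#4 W + S = 20; 20 mod 6 = 2  yes
#5 Z = 5, U = 14; distinct  yes
#6 V + W = 24; 24 mod 4 = 0  yes
#7 |6 − 12| = 6, not 3  no
#8 S = 14, but 14 is required to differ  no
#9 S = 14 is in {14, 16, 17, 13}  yes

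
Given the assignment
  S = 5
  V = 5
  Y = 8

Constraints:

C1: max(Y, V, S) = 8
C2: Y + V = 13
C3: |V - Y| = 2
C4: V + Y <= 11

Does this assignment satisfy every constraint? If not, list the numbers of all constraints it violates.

C1: max(8, 5, 5) = 8  true
C2: Y + V = 8 + 5 = 13  true
C3: |5 - 8| = 3, not 2  false
C4: V + Y = 5 + 8 = 13; 13 > 11, bound 11 not met  false

Constraints 3, 4 do not hold.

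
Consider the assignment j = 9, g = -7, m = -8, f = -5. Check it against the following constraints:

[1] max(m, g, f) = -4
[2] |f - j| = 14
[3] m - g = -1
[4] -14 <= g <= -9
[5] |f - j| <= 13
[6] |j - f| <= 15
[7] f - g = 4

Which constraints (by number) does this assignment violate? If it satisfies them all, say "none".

The assignment fails constraints 1, 4, 5, 7.

[1] max(-8, -7, -5) = -5, not -4  ✗
[2] |-5 - 9| = 14  ✓
[3] m - g = -8 - (-7) = -1  ✓
[4] g = -7 is outside [-14, -9]  ✗
[5] |-5 - 9| = 14; 14 > 13, exceeds bound 13  ✗
[6] |9 - (-5)| = 14; 14 ≤ 15  ✓
[7] f - g = -5 - (-7) = 2, not 4  ✗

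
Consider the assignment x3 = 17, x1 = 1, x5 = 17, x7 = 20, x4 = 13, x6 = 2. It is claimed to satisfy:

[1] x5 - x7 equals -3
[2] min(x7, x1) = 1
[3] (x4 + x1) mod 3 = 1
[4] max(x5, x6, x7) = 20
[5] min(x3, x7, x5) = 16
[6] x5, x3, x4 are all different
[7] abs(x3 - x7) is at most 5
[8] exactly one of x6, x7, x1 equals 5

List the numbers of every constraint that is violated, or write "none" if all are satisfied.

[1] x5 - x7 = 17 - 20 = -3 — satisfied.
[2] min(20, 1) = 1 — satisfied.
[3] x4 + x1 = 14; 14 mod 3 = 2, not 1 — violated.
[4] max(17, 2, 20) = 20 — satisfied.
[5] min(17, 20, 17) = 17, not 16 — violated.
[6] x5 = x3 = 17, not all different — violated.
[7] abs(17 - 20) = 3; 3 ≤ 5 — satisfied.
[8] x6=2, x7=20, x1=1; 0 of them equal 5, not exactly one — violated.

Constraints 3, 5, 6, 8 are violated.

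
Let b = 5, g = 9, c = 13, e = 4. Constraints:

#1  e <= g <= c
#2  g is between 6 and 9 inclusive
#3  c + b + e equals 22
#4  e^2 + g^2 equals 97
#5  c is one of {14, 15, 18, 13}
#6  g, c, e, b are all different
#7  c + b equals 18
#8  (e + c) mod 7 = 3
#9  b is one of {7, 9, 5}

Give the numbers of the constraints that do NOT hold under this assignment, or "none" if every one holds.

None — every constraint holds.

#1 values 4 <= 9 <= 13 — satisfied.
#2 g = 9 lies in [6, 9] — satisfied.
#3 c + b + e = 13 + 5 + 4 = 22 — satisfied.
#4 e^2 + g^2 = 4^2 + 9^2 = 16 + 81 = 97 — satisfied.
#5 c = 13 is in {14, 15, 18, 13} — satisfied.
#6 values 9, 13, 4, 5 are pairwise distinct — satisfied.
#7 c + b = 13 + 5 = 18 — satisfied.
#8 e + c = 17; 17 mod 7 = 3 — satisfied.
#9 b = 5 is in {7, 9, 5} — satisfied.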